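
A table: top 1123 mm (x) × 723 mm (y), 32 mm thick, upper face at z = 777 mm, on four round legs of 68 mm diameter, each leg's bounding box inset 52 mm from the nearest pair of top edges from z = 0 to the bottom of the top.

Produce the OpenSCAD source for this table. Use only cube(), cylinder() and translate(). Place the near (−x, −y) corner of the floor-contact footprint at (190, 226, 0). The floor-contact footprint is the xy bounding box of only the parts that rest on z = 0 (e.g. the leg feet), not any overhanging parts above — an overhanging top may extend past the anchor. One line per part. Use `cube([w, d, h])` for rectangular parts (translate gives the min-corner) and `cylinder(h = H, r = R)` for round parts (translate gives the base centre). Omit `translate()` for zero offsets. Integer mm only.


translate([138, 174, 745]) cube([1123, 723, 32]);
translate([224, 260, 0]) cylinder(h = 745, r = 34);
translate([1175, 260, 0]) cylinder(h = 745, r = 34);
translate([224, 811, 0]) cylinder(h = 745, r = 34);
translate([1175, 811, 0]) cylinder(h = 745, r = 34);


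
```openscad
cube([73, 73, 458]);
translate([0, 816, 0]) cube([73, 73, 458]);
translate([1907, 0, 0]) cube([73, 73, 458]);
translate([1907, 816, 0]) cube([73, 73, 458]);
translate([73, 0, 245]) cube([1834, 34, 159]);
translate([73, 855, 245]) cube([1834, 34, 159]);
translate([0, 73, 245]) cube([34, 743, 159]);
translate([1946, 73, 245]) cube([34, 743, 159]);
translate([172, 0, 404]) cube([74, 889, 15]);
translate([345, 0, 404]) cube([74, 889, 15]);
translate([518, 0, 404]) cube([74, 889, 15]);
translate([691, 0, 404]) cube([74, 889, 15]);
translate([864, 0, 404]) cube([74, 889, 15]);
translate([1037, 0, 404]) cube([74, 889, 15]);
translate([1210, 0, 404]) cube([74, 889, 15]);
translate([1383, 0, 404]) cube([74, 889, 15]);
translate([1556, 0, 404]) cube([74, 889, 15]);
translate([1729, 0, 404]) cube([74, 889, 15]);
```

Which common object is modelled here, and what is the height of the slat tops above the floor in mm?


A bed frame. The slat-top height is 419 mm.

Four posts, four rails, and a row of slats — a bed frame. Slats sit on the rails at z = 245 + 159 = 404; with slat thickness 15, the top is 419 mm.


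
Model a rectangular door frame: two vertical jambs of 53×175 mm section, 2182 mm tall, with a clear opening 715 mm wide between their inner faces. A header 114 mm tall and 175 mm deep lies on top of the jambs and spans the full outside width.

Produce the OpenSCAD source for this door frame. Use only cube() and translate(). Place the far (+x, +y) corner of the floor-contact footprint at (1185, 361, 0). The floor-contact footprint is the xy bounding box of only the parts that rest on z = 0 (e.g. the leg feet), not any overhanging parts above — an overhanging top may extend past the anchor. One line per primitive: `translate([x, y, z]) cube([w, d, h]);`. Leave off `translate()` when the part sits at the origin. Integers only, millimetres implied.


translate([364, 186, 0]) cube([53, 175, 2182]);
translate([1132, 186, 0]) cube([53, 175, 2182]);
translate([364, 186, 2182]) cube([821, 175, 114]);


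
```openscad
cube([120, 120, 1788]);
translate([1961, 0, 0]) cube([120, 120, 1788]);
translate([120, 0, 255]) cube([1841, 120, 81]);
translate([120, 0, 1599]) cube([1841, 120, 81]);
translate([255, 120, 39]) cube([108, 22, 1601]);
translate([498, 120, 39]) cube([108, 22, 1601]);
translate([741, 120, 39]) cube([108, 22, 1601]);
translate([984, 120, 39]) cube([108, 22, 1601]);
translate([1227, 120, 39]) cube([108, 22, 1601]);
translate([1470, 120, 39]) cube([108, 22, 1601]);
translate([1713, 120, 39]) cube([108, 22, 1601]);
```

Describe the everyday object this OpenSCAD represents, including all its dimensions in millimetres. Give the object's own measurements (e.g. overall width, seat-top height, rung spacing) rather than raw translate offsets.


A fence section. Two 120×120 mm posts, 1788 mm tall, stand on the floor with a clear span of 1841 mm between their inner faces. Two horizontal rails of 120×81 mm section span the gap between the posts with their undersides at z = 255 mm and z = 1599 mm, flush with the posts' −y face. 7 pickets, each 108 mm wide, 22 mm thick and 1601 mm tall, are fixed to the +y face of the rails with their bottoms at z = 39 mm, spaced across the span with a 135 mm gap after the −x post and between neighbouring pickets, with 140 mm left before the +x post.


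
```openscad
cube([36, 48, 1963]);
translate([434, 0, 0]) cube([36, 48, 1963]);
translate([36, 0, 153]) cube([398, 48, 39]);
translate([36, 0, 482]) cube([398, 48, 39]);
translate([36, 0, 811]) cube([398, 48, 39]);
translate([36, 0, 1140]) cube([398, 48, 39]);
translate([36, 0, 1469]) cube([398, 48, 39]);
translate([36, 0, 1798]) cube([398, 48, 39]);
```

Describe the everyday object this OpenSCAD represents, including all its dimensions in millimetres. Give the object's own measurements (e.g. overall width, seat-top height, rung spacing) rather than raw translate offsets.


A straight ladder. Two 36×48 mm vertical rails, 1963 mm tall, stand 470 mm apart (outside-to-outside) with their front faces coplanar on the −y side. 6 rungs, each 48 mm deep and 39 mm tall, span between the inner faces of the rails, front faces flush with the rails. The lowest rung's underside is at z = 153 mm and rungs are spaced 329 mm apart (underside to underside).


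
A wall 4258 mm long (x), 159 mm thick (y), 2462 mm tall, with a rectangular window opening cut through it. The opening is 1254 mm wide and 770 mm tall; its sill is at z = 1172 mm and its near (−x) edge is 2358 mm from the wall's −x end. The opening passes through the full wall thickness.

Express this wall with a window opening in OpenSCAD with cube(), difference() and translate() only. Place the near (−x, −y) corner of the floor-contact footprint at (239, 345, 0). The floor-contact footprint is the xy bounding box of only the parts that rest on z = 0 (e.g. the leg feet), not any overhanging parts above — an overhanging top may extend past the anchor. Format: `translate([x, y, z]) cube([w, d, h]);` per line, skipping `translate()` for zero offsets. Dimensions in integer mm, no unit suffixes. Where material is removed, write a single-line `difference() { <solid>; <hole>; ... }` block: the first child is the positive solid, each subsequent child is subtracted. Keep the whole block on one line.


difference() { translate([239, 345, 0]) cube([4258, 159, 2462]); translate([2597, 345, 1172]) cube([1254, 159, 770]); }


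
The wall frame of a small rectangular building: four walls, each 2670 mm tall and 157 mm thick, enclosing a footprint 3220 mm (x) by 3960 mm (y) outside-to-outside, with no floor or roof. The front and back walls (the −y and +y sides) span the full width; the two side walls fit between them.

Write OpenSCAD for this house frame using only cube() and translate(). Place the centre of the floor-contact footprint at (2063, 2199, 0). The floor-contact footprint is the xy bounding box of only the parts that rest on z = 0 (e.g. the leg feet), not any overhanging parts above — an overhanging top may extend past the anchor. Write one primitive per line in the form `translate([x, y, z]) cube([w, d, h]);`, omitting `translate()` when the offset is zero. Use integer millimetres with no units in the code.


translate([453, 219, 0]) cube([3220, 157, 2670]);
translate([453, 4022, 0]) cube([3220, 157, 2670]);
translate([453, 376, 0]) cube([157, 3646, 2670]);
translate([3516, 376, 0]) cube([157, 3646, 2670]);


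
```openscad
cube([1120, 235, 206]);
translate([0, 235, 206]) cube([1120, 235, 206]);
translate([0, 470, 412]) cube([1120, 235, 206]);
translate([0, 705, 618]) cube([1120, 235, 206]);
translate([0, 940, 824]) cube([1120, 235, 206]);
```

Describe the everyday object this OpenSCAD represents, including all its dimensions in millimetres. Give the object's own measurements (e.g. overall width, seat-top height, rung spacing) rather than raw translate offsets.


A straight staircase of 5 solid steps. Each step is 1120 mm wide (x), 235 mm deep (y, the going) and 206 mm tall (the rise). The first step rests on the floor; each subsequent step sits one going further in +y and one rise higher in +z, directly behind and above the previous step with no overlap.


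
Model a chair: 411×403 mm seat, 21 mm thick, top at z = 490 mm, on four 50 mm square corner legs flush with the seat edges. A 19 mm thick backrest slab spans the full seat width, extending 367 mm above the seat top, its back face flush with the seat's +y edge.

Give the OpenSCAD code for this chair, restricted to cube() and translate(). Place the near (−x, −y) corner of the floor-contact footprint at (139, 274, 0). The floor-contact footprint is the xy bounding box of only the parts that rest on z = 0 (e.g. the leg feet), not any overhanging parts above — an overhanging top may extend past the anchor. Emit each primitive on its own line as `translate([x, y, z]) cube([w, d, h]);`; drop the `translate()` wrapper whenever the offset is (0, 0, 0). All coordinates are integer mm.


translate([139, 274, 469]) cube([411, 403, 21]);
translate([139, 274, 0]) cube([50, 50, 469]);
translate([500, 274, 0]) cube([50, 50, 469]);
translate([139, 627, 0]) cube([50, 50, 469]);
translate([500, 627, 0]) cube([50, 50, 469]);
translate([139, 658, 490]) cube([411, 19, 367]);


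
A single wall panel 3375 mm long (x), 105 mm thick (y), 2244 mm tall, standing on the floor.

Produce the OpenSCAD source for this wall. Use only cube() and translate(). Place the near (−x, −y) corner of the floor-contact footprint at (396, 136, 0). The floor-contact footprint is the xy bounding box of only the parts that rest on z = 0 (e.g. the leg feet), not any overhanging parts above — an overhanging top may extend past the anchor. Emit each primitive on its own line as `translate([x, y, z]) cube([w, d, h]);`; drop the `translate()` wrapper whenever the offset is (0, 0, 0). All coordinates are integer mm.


translate([396, 136, 0]) cube([3375, 105, 2244]);


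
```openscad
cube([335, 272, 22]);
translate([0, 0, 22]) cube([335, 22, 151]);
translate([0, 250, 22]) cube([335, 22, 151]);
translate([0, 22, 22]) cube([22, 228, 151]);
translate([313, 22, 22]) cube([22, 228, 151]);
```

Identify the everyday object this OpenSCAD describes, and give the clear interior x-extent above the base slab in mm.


An open box. The internal width is 291 mm.

A 335×272 base slab with four walls standing on it — an open box. The base is 335 mm wide and the walls are 22 mm thick, so the internal width is 335 − 2 × 22 = 291 mm.


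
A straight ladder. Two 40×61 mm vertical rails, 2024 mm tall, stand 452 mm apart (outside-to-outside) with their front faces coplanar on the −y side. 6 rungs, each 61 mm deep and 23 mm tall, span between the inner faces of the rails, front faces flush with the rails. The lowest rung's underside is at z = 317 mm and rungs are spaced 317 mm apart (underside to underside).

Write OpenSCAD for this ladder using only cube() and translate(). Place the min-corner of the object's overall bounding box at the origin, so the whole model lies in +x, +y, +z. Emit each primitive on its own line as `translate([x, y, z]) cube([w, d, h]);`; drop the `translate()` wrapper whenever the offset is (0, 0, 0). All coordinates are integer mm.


cube([40, 61, 2024]);
translate([412, 0, 0]) cube([40, 61, 2024]);
translate([40, 0, 317]) cube([372, 61, 23]);
translate([40, 0, 634]) cube([372, 61, 23]);
translate([40, 0, 951]) cube([372, 61, 23]);
translate([40, 0, 1268]) cube([372, 61, 23]);
translate([40, 0, 1585]) cube([372, 61, 23]);
translate([40, 0, 1902]) cube([372, 61, 23]);


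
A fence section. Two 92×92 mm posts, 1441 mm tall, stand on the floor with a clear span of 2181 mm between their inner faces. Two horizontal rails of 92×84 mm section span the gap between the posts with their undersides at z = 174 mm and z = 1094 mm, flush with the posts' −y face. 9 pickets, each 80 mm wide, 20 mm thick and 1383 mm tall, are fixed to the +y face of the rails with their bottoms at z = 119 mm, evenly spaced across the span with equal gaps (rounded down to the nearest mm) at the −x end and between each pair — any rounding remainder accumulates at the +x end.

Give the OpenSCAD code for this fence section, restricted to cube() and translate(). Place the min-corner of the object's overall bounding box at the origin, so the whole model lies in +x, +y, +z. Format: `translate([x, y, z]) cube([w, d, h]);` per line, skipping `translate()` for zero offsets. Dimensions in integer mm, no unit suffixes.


cube([92, 92, 1441]);
translate([2273, 0, 0]) cube([92, 92, 1441]);
translate([92, 0, 174]) cube([2181, 92, 84]);
translate([92, 0, 1094]) cube([2181, 92, 84]);
translate([238, 92, 119]) cube([80, 20, 1383]);
translate([464, 92, 119]) cube([80, 20, 1383]);
translate([690, 92, 119]) cube([80, 20, 1383]);
translate([916, 92, 119]) cube([80, 20, 1383]);
translate([1142, 92, 119]) cube([80, 20, 1383]);
translate([1368, 92, 119]) cube([80, 20, 1383]);
translate([1594, 92, 119]) cube([80, 20, 1383]);
translate([1820, 92, 119]) cube([80, 20, 1383]);
translate([2046, 92, 119]) cube([80, 20, 1383]);


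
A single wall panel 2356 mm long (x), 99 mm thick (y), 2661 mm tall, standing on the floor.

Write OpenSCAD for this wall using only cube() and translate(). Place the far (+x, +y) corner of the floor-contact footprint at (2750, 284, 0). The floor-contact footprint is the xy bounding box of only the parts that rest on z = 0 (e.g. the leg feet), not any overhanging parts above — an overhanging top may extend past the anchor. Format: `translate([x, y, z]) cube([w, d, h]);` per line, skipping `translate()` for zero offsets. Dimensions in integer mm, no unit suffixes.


translate([394, 185, 0]) cube([2356, 99, 2661]);


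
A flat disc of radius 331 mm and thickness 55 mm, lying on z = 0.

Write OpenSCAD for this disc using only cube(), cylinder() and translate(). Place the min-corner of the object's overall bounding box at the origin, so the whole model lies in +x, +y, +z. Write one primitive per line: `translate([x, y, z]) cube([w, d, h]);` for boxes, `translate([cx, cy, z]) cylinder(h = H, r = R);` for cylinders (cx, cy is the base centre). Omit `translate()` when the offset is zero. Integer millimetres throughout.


translate([331, 331, 0]) cylinder(h = 55, r = 331);


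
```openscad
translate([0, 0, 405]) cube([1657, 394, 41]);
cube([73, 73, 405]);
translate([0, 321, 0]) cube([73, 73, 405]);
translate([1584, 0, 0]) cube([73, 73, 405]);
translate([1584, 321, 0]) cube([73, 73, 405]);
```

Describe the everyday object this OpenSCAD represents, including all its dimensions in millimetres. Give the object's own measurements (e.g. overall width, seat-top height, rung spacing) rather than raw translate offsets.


A bench: a 1657×394 mm seat slab, 41 mm thick, top at z = 446 mm, on four 73×73 mm square legs flush with the seat corners and standing on z = 0.


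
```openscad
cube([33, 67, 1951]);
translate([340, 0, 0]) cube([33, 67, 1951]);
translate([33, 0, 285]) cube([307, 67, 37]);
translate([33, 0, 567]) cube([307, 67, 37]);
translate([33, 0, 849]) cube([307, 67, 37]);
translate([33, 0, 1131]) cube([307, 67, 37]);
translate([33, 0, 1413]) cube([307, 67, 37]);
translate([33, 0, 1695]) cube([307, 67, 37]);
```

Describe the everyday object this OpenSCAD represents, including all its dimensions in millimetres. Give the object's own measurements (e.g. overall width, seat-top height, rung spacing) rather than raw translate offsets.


A straight ladder. Two 33×67 mm vertical rails, 1951 mm tall, stand 373 mm apart (outside-to-outside) with their front faces coplanar on the −y side. 6 rungs, each 67 mm deep and 37 mm tall, span between the inner faces of the rails, front faces flush with the rails. The lowest rung's underside is at z = 285 mm and rungs are spaced 282 mm apart (underside to underside).


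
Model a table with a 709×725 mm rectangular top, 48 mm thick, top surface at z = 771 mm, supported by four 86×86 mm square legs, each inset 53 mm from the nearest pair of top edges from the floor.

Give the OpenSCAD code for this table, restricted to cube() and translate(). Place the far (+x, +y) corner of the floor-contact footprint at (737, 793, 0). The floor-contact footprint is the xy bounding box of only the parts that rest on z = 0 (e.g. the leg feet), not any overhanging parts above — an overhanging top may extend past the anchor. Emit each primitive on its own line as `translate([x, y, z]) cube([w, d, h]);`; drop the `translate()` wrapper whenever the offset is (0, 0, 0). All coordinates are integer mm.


// leg_h = 771 - 48 = 723
translate([81, 121, 723]) cube([709, 725, 48]);
translate([134, 174, 0]) cube([86, 86, 723]);
translate([651, 174, 0]) cube([86, 86, 723]);
translate([134, 707, 0]) cube([86, 86, 723]);
translate([651, 707, 0]) cube([86, 86, 723]);


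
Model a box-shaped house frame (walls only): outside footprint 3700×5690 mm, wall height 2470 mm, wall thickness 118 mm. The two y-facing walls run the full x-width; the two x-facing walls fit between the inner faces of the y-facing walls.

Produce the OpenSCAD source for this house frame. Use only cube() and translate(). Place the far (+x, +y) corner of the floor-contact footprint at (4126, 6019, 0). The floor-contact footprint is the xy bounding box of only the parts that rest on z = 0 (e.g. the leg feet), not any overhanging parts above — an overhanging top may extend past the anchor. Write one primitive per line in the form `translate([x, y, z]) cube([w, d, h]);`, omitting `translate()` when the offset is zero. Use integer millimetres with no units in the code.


translate([426, 329, 0]) cube([3700, 118, 2470]);
translate([426, 5901, 0]) cube([3700, 118, 2470]);
translate([426, 447, 0]) cube([118, 5454, 2470]);
translate([4008, 447, 0]) cube([118, 5454, 2470]);


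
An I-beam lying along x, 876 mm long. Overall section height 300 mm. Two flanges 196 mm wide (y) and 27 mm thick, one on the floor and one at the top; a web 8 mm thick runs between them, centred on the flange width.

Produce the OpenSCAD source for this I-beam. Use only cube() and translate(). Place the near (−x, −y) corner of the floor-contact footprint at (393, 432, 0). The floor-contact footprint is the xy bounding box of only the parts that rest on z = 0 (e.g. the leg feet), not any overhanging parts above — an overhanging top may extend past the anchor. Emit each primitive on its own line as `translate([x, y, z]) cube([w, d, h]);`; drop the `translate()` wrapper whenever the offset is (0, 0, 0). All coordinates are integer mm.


translate([393, 432, 0]) cube([876, 196, 27]);
translate([393, 526, 27]) cube([876, 8, 246]);
translate([393, 432, 273]) cube([876, 196, 27]);


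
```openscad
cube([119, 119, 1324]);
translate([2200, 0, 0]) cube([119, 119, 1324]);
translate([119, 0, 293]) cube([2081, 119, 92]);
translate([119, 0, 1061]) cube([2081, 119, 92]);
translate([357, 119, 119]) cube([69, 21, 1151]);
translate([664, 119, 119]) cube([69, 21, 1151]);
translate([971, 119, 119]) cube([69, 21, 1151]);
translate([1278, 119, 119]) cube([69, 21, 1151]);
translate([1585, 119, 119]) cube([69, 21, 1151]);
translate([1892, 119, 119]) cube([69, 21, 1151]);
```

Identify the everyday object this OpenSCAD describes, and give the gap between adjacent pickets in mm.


A fence section. The picket gap is 238 mm.

Two posts, two rails, 6 pickets — a fence section. Span 2081 mm holds 6 pickets of 69 mm with 7 equal gaps: ⌊(2081 − 6·69) / 7⌋ = 238 mm.


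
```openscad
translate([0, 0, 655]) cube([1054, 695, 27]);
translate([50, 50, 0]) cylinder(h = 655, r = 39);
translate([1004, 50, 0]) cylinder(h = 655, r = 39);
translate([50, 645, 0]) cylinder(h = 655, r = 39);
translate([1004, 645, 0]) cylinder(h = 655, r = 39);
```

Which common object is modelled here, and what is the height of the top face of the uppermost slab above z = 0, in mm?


A table. The table height is 682 mm.

A 1054×695×27 slab sits at z = 655 on four Ø78 mm round legs — a table. The top surface is at 655 + 27 = 682 mm.


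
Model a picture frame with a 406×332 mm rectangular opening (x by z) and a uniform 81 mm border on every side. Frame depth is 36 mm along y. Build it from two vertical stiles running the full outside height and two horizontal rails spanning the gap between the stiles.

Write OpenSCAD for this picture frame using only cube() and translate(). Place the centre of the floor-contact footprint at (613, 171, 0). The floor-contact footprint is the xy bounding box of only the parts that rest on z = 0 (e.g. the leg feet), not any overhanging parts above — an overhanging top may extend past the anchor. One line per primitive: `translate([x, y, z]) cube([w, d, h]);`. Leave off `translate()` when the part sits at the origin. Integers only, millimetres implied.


translate([329, 153, 0]) cube([81, 36, 494]);
translate([816, 153, 0]) cube([81, 36, 494]);
translate([410, 153, 0]) cube([406, 36, 81]);
translate([410, 153, 413]) cube([406, 36, 81]);


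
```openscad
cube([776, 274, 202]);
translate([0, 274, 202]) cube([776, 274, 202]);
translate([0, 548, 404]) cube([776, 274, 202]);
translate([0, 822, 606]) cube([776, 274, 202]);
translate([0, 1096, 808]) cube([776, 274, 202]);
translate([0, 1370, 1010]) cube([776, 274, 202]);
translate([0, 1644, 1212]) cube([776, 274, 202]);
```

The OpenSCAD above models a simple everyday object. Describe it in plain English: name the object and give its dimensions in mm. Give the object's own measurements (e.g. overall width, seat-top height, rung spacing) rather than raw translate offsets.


A straight staircase of 7 solid steps. Each step is 776 mm wide (x), 274 mm deep (y, the going) and 202 mm tall (the rise). The first step rests on the floor; each subsequent step sits one going further in +y and one rise higher in +z, directly behind and above the previous step with no overlap.


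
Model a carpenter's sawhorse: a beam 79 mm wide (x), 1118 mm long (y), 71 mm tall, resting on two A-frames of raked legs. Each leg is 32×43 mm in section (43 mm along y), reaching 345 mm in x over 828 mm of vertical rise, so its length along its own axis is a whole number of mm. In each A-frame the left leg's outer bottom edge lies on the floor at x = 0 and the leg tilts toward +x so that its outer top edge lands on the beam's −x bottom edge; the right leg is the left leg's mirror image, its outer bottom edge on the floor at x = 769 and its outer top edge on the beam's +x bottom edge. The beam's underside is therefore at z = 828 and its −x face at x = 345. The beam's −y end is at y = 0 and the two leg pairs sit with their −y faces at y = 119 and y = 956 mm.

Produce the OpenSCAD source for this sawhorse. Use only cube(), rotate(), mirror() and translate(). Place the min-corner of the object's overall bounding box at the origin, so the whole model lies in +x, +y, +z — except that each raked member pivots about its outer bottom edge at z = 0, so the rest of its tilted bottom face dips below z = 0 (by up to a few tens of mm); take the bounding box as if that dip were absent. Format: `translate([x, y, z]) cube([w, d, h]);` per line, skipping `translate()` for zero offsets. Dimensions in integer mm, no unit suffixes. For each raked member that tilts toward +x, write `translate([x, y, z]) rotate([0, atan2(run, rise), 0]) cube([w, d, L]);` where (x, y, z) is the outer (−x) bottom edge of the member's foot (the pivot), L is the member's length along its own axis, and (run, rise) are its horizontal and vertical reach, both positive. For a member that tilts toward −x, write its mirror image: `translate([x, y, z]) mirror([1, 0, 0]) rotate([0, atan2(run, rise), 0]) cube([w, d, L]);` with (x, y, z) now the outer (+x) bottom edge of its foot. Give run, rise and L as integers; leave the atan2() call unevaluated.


translate([345, 0, 828]) cube([79, 1118, 71]);
translate([0, 119, 0]) rotate([0, atan2(345, 828), 0]) cube([32, 43, 897]);
translate([769, 119, 0]) mirror([1, 0, 0]) rotate([0, atan2(345, 828), 0]) cube([32, 43, 897]);
translate([0, 956, 0]) rotate([0, atan2(345, 828), 0]) cube([32, 43, 897]);
translate([769, 956, 0]) mirror([1, 0, 0]) rotate([0, atan2(345, 828), 0]) cube([32, 43, 897]);


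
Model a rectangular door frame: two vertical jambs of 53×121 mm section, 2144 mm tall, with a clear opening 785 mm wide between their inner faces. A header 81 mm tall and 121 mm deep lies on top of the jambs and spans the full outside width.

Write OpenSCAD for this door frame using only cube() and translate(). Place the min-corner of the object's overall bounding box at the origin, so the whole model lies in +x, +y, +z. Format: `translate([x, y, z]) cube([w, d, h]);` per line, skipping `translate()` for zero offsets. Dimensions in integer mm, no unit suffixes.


cube([53, 121, 2144]);
translate([838, 0, 0]) cube([53, 121, 2144]);
translate([0, 0, 2144]) cube([891, 121, 81]);


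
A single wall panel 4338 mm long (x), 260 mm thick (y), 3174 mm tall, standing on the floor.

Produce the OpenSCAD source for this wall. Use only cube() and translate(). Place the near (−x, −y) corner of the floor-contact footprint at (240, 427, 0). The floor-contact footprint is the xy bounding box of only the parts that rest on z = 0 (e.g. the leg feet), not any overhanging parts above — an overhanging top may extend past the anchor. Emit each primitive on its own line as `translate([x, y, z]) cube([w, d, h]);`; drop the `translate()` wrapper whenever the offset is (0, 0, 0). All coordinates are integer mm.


translate([240, 427, 0]) cube([4338, 260, 3174]);


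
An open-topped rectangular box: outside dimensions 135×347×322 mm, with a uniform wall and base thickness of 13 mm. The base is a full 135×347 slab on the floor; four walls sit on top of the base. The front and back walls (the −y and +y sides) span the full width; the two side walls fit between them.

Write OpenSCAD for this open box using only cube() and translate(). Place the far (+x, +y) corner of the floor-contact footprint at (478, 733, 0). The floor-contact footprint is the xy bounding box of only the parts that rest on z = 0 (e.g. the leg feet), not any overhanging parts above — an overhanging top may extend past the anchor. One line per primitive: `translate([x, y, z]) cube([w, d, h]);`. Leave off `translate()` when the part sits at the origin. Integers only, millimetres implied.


translate([343, 386, 0]) cube([135, 347, 13]);
translate([343, 386, 13]) cube([135, 13, 309]);
translate([343, 720, 13]) cube([135, 13, 309]);
translate([343, 399, 13]) cube([13, 321, 309]);
translate([465, 399, 13]) cube([13, 321, 309]);


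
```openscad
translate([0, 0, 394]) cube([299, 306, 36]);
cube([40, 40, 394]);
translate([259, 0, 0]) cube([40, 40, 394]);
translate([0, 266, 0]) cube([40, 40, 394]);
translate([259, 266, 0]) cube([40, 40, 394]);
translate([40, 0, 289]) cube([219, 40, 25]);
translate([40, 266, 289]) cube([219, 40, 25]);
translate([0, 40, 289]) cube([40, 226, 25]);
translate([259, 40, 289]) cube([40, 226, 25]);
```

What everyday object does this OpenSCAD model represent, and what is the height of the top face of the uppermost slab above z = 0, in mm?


A stool. The seat height is 430 mm.

A 299×306×36 slab at z = 394 on four corner posts — a stool. The seat top is 394 + 36 = 430 mm.


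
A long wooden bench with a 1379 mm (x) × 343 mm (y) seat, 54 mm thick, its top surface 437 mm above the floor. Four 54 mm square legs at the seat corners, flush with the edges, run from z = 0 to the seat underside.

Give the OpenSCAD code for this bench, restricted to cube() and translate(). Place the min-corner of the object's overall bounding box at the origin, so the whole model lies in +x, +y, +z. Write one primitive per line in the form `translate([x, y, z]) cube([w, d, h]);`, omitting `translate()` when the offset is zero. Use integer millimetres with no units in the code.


// leg_h = 437 − 54 = 383
translate([0, 0, 383]) cube([1379, 343, 54]);
cube([54, 54, 383]);
translate([0, 289, 0]) cube([54, 54, 383]);
translate([1325, 0, 0]) cube([54, 54, 383]);
translate([1325, 289, 0]) cube([54, 54, 383]);


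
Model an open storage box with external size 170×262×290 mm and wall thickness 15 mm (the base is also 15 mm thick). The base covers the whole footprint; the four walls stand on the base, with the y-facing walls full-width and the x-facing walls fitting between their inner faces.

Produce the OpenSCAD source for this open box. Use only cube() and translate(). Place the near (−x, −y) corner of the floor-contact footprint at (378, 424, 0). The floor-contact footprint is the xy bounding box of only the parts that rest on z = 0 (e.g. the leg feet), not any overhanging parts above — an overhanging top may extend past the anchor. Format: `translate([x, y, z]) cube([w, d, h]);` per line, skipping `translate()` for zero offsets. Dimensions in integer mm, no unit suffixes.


translate([378, 424, 0]) cube([170, 262, 15]);
translate([378, 424, 15]) cube([170, 15, 275]);
translate([378, 671, 15]) cube([170, 15, 275]);
translate([378, 439, 15]) cube([15, 232, 275]);
translate([533, 439, 15]) cube([15, 232, 275]);


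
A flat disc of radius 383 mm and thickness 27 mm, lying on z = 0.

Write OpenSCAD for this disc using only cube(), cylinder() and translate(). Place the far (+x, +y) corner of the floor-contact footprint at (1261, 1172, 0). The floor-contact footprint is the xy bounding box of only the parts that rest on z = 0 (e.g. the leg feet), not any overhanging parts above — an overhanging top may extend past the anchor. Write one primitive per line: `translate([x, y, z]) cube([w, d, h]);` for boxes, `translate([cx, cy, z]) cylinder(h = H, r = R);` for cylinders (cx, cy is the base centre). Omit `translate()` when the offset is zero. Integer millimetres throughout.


translate([878, 789, 0]) cylinder(h = 27, r = 383);


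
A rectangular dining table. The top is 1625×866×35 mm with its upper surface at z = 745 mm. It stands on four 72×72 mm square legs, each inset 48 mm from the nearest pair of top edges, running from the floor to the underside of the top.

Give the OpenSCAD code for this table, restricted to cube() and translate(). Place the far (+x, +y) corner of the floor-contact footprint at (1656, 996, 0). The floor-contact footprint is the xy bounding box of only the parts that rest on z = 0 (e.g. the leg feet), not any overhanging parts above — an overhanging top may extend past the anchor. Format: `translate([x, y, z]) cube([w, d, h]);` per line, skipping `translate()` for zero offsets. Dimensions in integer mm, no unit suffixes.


translate([79, 178, 710]) cube([1625, 866, 35]);
translate([127, 226, 0]) cube([72, 72, 710]);
translate([1584, 226, 0]) cube([72, 72, 710]);
translate([127, 924, 0]) cube([72, 72, 710]);
translate([1584, 924, 0]) cube([72, 72, 710]);


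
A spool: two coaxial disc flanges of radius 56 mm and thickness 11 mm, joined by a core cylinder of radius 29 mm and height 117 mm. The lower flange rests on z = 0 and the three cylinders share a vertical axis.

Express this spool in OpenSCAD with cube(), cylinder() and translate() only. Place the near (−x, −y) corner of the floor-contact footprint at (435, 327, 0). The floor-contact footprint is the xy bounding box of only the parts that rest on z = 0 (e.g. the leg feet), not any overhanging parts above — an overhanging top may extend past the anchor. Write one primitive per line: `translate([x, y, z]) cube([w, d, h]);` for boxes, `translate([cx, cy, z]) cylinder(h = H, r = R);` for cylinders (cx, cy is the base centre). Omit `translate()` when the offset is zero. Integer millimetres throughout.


translate([491, 383, 0]) cylinder(h = 11, r = 56);
translate([491, 383, 11]) cylinder(h = 117, r = 29);
translate([491, 383, 128]) cylinder(h = 11, r = 56);


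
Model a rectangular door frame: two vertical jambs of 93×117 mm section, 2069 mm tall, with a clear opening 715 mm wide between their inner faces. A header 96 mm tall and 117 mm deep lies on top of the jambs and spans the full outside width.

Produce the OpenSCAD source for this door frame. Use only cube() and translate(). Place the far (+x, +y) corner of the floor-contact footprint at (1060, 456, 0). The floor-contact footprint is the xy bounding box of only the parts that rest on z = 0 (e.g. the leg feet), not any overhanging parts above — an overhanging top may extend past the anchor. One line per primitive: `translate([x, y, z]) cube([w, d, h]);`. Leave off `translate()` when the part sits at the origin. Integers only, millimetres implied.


translate([159, 339, 0]) cube([93, 117, 2069]);
translate([967, 339, 0]) cube([93, 117, 2069]);
translate([159, 339, 2069]) cube([901, 117, 96]);


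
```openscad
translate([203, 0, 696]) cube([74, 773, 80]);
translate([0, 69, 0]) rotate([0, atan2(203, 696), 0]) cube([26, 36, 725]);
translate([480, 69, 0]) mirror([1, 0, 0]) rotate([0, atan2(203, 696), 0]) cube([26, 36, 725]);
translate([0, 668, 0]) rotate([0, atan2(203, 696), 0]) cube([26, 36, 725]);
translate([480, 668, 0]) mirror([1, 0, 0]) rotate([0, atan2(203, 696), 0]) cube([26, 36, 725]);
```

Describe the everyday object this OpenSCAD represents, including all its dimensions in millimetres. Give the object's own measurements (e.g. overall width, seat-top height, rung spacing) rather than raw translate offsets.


A sawhorse. A 74×773×80 mm beam (x, y, z) sits on two A-frame leg pairs. Each pair is two raked legs of 26×36 mm section (36 mm along y) splaying symmetrically in x. Each leg rises 696 mm vertically over 203 mm of horizontal reach and is 725 mm long along its own axis. Every leg's outer bottom edge rests on the floor and its outer top edge meets a bottom edge of the beam — the left legs (tilting toward +x) meet the beam's −x bottom edge, the right legs (their mirror images, tilting toward −x) meet its +x bottom edge — so the leg tops tuck under the beam, the beam's underside is 696 mm above the floor, and the feet are 480 mm apart outside-to-outside with the beam centred between them. The two leg pairs are set in 69 mm from either end of the beam.


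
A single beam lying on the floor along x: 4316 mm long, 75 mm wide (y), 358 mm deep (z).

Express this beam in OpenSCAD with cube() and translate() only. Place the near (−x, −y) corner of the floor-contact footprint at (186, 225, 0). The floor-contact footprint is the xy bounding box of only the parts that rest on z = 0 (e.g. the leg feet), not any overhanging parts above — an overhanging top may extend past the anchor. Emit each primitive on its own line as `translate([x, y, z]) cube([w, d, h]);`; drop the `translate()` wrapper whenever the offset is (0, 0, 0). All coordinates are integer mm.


translate([186, 225, 0]) cube([4316, 75, 358]);


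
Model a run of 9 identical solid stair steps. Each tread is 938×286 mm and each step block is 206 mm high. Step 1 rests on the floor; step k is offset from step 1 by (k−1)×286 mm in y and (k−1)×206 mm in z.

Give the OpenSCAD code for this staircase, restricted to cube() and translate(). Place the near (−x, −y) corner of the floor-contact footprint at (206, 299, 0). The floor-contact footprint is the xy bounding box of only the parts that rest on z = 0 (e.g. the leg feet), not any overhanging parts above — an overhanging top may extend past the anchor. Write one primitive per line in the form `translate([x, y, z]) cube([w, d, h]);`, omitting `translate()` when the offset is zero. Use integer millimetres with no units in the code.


translate([206, 299, 0]) cube([938, 286, 206]);
translate([206, 585, 206]) cube([938, 286, 206]);
translate([206, 871, 412]) cube([938, 286, 206]);
translate([206, 1157, 618]) cube([938, 286, 206]);
translate([206, 1443, 824]) cube([938, 286, 206]);
translate([206, 1729, 1030]) cube([938, 286, 206]);
translate([206, 2015, 1236]) cube([938, 286, 206]);
translate([206, 2301, 1442]) cube([938, 286, 206]);
translate([206, 2587, 1648]) cube([938, 286, 206]);


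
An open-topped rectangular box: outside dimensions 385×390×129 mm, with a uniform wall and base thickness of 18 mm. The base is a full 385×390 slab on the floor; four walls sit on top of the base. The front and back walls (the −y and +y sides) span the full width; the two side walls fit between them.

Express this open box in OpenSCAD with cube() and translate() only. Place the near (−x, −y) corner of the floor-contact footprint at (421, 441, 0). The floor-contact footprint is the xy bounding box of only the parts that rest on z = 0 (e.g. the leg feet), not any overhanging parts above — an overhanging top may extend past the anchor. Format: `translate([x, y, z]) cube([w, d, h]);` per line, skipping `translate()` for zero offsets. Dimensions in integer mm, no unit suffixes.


translate([421, 441, 0]) cube([385, 390, 18]);
translate([421, 441, 18]) cube([385, 18, 111]);
translate([421, 813, 18]) cube([385, 18, 111]);
translate([421, 459, 18]) cube([18, 354, 111]);
translate([788, 459, 18]) cube([18, 354, 111]);


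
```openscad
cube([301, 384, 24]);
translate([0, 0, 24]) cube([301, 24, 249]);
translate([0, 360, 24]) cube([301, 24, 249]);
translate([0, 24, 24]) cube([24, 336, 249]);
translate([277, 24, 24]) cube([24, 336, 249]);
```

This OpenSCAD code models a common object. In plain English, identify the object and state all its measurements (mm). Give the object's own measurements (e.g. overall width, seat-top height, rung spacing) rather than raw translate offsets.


An open-topped rectangular box: outside dimensions 301×384×273 mm, with a uniform wall and base thickness of 24 mm. The base is a full 301×384 slab on the floor; four walls sit on top of the base. The front and back walls (the −y and +y sides) span the full width; the two side walls fit between them.


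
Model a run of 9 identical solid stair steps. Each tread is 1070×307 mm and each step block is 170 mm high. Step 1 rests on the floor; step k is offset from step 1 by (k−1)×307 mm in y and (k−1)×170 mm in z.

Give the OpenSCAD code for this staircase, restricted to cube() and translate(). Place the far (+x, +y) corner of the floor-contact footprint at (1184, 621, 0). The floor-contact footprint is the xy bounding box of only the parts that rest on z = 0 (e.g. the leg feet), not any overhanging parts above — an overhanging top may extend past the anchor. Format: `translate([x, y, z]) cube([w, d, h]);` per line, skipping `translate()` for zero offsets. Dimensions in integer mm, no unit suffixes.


translate([114, 314, 0]) cube([1070, 307, 170]);
translate([114, 621, 170]) cube([1070, 307, 170]);
translate([114, 928, 340]) cube([1070, 307, 170]);
translate([114, 1235, 510]) cube([1070, 307, 170]);
translate([114, 1542, 680]) cube([1070, 307, 170]);
translate([114, 1849, 850]) cube([1070, 307, 170]);
translate([114, 2156, 1020]) cube([1070, 307, 170]);
translate([114, 2463, 1190]) cube([1070, 307, 170]);
translate([114, 2770, 1360]) cube([1070, 307, 170]);


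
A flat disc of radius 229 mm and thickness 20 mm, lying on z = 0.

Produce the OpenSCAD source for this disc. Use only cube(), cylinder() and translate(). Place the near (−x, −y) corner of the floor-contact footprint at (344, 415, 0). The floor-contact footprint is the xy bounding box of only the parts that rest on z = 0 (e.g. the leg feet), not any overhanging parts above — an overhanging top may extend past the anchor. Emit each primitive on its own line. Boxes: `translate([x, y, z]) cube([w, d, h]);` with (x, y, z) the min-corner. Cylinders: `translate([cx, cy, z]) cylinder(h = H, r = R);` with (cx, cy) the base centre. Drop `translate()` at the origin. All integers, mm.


translate([573, 644, 0]) cylinder(h = 20, r = 229);


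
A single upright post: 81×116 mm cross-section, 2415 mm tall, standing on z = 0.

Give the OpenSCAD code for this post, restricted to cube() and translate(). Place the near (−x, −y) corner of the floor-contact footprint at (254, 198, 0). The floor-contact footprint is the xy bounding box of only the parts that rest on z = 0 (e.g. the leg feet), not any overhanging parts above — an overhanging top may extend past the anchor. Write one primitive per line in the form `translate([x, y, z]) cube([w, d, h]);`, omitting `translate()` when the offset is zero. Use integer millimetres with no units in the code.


translate([254, 198, 0]) cube([81, 116, 2415]);
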